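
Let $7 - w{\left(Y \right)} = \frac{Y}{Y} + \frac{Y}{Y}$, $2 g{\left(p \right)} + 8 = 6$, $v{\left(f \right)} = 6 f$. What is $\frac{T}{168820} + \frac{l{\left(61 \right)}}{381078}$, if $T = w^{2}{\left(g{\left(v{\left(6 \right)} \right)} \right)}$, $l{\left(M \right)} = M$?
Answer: $\frac{1982497}{6433358796} \approx 0.00030816$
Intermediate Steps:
$g{\left(p \right)} = -1$ ($g{\left(p \right)} = -4 + \frac{1}{2} \cdot 6 = -4 + 3 = -1$)
$w{\left(Y \right)} = 5$ ($w{\left(Y \right)} = 7 - \left(\frac{Y}{Y} + \frac{Y}{Y}\right) = 7 - \left(1 + 1\right) = 7 - 2 = 5$)
$T = 25$ ($T = 5^{2} = 25$)
$\frac{T}{168820} + \frac{l{\left(61 \right)}}{381078} = \frac{25}{168820} + \frac{61}{381078} = 25 \cdot \frac{1}{168820} + 61 \cdot \frac{1}{381078} = \frac{5}{33764} + \frac{61}{381078} = \frac{1982497}{6433358796}$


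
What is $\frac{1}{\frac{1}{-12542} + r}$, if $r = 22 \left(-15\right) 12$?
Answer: $- \frac{12542}{49666321} \approx -0.00025253$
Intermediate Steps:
$r = -3960$ ($r = \left(-330\right) 12 = -3960$)
$\frac{1}{\frac{1}{-12542} + r} = \frac{1}{\frac{1}{-12542} - 3960} = \frac{1}{- \frac{1}{12542} - 3960} = \frac{1}{- \frac{49666321}{12542}} = - \frac{12542}{49666321}$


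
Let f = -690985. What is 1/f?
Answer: -1/690985 ≈ -1.4472e-6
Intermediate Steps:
1/f = 1/(-690985) = -1/690985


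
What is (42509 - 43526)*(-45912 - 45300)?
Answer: 92762604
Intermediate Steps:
(42509 - 43526)*(-45912 - 45300) = -1017*(-91212) = 92762604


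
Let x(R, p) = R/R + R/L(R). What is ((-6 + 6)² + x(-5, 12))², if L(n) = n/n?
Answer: 16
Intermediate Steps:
L(n) = 1
x(R, p) = 1 + R (x(R, p) = R/R + R/1 = 1 + R*1 = 1 + R)
((-6 + 6)² + x(-5, 12))² = ((-6 + 6)² + (1 - 5))² = (0² - 4)² = (0 - 4)² = (-4)² = 16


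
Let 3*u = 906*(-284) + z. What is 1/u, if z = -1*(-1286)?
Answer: -3/256018 ≈ -1.1718e-5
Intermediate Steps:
z = 1286
u = -256018/3 (u = (906*(-284) + 1286)/3 = (-257304 + 1286)/3 = (⅓)*(-256018) = -256018/3 ≈ -85339.)
1/u = 1/(-256018/3) = -3/256018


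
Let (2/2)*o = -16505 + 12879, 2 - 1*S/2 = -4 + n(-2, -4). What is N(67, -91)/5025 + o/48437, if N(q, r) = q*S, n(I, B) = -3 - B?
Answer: 42484/726555 ≈ 0.058473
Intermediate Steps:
S = 10 (S = 4 - 2*(-4 + (-3 - 1*(-4))) = 4 - 2*(-4 + (-3 + 4)) = 4 - 2*(-4 + 1) = 4 - 2*(-3) = 4 + 6 = 10)
o = -3626 (o = -16505 + 12879 = -3626)
N(q, r) = 10*q (N(q, r) = q*10 = 10*q)
N(67, -91)/5025 + o/48437 = (10*67)/5025 - 3626/48437 = 670*(1/5025) - 3626*1/48437 = 2/15 - 3626/48437 = 42484/726555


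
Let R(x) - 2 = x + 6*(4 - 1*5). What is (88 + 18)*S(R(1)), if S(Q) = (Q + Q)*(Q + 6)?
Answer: -1908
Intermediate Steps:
R(x) = -4 + x (R(x) = 2 + (x + 6*(4 - 1*5)) = 2 + (x + 6*(4 - 5)) = 2 + (x + 6*(-1)) = 2 + (x - 6) = 2 + (-6 + x) = -4 + x)
S(Q) = 2*Q*(6 + Q) (S(Q) = (2*Q)*(6 + Q) = 2*Q*(6 + Q))
(88 + 18)*S(R(1)) = (88 + 18)*(2*(-4 + 1)*(6 + (-4 + 1))) = 106*(2*(-3)*(6 - 3)) = 106*(2*(-3)*3) = 106*(-18) = -1908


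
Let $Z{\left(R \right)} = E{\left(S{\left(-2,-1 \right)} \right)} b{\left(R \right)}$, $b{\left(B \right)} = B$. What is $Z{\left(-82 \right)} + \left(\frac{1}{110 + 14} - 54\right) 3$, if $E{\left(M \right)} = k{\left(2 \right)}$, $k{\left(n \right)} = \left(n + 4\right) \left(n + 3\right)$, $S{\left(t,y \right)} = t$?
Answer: $- \frac{325125}{124} \approx -2622.0$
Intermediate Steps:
$k{\left(n \right)} = \left(3 + n\right) \left(4 + n\right)$ ($k{\left(n \right)} = \left(4 + n\right) \left(3 + n\right) = \left(3 + n\right) \left(4 + n\right)$)
$E{\left(M \right)} = 30$ ($E{\left(M \right)} = 12 + 2^{2} + 7 \cdot 2 = 12 + 4 + 14 = 30$)
$Z{\left(R \right)} = 30 R$
$Z{\left(-82 \right)} + \left(\frac{1}{110 + 14} - 54\right) 3 = 30 \left(-82\right) + \left(\frac{1}{110 + 14} - 54\right) 3 = -2460 + \left(\frac{1}{124} - 54\right) 3 = -2460 - \frac{20085}{124} = - \frac{325125}{124}$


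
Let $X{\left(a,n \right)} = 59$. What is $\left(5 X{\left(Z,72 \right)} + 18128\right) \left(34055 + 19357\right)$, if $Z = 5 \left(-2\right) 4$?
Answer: $984009276$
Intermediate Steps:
$Z = -40$ ($Z = \left(-10\right) 4 = -40$)
$\left(5 X{\left(Z,72 \right)} + 18128\right) \left(34055 + 19357\right) = \left(5 \cdot 59 + 18128\right) \left(34055 + 19357\right) = \left(295 + 18128\right) 53412 = 18423 \cdot 53412 = 984009276$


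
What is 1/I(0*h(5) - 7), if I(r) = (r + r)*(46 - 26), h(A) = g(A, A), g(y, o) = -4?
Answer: -1/280 ≈ -0.0035714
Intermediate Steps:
h(A) = -4
I(r) = 40*r (I(r) = (2*r)*20 = 40*r)
1/I(0*h(5) - 7) = 1/(40*(0*(-4) - 7)) = 1/(40*(0 - 7)) = 1/(40*(-7)) = 1/(-280) = -1/280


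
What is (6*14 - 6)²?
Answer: 6084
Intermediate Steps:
(6*14 - 6)² = (84 - 6)² = 78² = 6084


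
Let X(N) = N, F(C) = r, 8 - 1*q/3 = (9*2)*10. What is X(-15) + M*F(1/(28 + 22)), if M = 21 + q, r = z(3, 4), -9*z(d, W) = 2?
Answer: 95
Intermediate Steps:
z(d, W) = -2/9 (z(d, W) = -⅑*2 = -2/9)
q = -516 (q = 24 - 3*9*2*10 = 24 - 54*10 = 24 - 3*180 = 24 - 540 = -516)
r = -2/9 ≈ -0.22222
F(C) = -2/9
M = -495 (M = 21 - 516 = -495)
X(-15) + M*F(1/(28 + 22)) = -15 - 495*(-2/9) = -15 + 110 = 95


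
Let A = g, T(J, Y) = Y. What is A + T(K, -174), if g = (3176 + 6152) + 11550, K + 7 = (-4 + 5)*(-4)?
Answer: 20704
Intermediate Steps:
K = -11 (K = -7 + (-4 + 5)*(-4) = -7 + 1*(-4) = -7 - 4 = -11)
g = 20878 (g = 9328 + 11550 = 20878)
A = 20878
A + T(K, -174) = 20878 - 174 = 20704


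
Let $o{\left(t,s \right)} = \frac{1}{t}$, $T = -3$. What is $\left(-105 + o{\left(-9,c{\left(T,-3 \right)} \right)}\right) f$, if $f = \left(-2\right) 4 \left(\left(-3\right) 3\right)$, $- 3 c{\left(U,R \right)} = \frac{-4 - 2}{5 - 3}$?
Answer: $-7568$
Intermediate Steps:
$c{\left(U,R \right)} = 1$ ($c{\left(U,R \right)} = - \frac{\left(-4 - 2\right) \frac{1}{5 - 3}}{3} = - \frac{\left(-6\right) \frac{1}{2}}{3} = \left(- \frac{1}{3}\right) \left(-3\right) = 1$)
$f = 72$ ($f = \left(-8\right) \left(-9\right) = 72$)
$\left(-105 + o{\left(-9,c{\left(T,-3 \right)} \right)}\right) f = \left(-105 + \frac{1}{-9}\right) 72 = \left(-105 - \frac{1}{9}\right) 72 = \left(- \frac{946}{9}\right) 72 = -7568$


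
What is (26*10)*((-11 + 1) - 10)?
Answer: -5200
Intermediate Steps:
(26*10)*((-11 + 1) - 10) = 260*(-10 - 10) = 260*(-20) = -5200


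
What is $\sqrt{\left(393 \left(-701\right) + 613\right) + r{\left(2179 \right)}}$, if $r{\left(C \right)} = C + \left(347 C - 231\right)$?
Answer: $89 \sqrt{61} \approx 695.11$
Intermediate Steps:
$r{\left(C \right)} = -231 + 348 C$ ($r{\left(C \right)} = C + \left(-231 + 347 C\right) = -231 + 348 C$)
$\sqrt{\left(393 \left(-701\right) + 613\right) + r{\left(2179 \right)}} = \sqrt{\left(393 \left(-701\right) + 613\right) + \left(-231 + 348 \cdot 2179\right)} = \sqrt{\left(-275493 + 613\right) + \left(-231 + 758292\right)} = \sqrt{-274880 + 758061} = \sqrt{483181} = 89 \sqrt{61}$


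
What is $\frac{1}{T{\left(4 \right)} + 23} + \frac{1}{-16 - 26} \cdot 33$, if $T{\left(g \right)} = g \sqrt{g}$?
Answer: $- \frac{327}{434} \approx -0.75346$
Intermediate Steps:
$T{\left(g \right)} = g^{\frac{3}{2}}$
$\frac{1}{T{\left(4 \right)} + 23} + \frac{1}{-16 - 26} \cdot 33 = \frac{1}{4^{\frac{3}{2}} + 23} + \frac{1}{-16 - 26} \cdot 33 = \frac{1}{8 + 23} + \frac{1}{-42} \cdot 33 = \frac{1}{31} - \frac{11}{14} = - \frac{327}{434}$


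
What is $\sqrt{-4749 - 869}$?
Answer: $53 i \sqrt{2} \approx 74.953 i$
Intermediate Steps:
$\sqrt{-4749 - 869} = \sqrt{-5618} = 53 i \sqrt{2}$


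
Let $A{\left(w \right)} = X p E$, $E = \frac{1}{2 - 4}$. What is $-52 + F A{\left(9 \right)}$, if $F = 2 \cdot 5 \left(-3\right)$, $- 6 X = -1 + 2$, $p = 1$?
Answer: $- \frac{109}{2} \approx -54.5$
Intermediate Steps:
$E = - \frac{1}{2}$ ($E = \frac{1}{-2} = - \frac{1}{2} \approx -0.5$)
$X = - \frac{1}{6}$ ($X = - \frac{-1 + 2}{6} = \left(- \frac{1}{6}\right) 1 = - \frac{1}{6} \approx -0.16667$)
$A{\left(w \right)} = \frac{1}{12}$ ($A{\left(w \right)} = \left(- \frac{1}{6}\right) 1 \left(- \frac{1}{2}\right) = \left(- \frac{1}{6}\right) \left(- \frac{1}{2}\right) = \frac{1}{12}$)
$F = -30$ ($F = 10 \left(-3\right) = -30$)
$-52 + F A{\left(9 \right)} = -52 - \frac{5}{2} = - \frac{109}{2}$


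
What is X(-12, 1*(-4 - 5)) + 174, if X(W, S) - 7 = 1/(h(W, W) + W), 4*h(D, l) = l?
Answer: 2714/15 ≈ 180.93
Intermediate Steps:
h(D, l) = l/4
X(W, S) = 7 + 4/(5*W) (X(W, S) = 7 + 1/(W/4 + W) = 7 + 1/(5*W/4) = 7 + 4/(5*W))
X(-12, 1*(-4 - 5)) + 174 = (7 + (4/5)/(-12)) + 174 = (7 + (4/5)*(-1/12)) + 174 = (7 - 1/15) + 174 = 104/15 + 174 = 2714/15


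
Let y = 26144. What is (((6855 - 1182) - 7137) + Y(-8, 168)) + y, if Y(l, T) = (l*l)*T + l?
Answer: 35424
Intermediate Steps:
Y(l, T) = l + T*l² (Y(l, T) = l²*T + l = T*l² + l = l + T*l²)
(((6855 - 1182) - 7137) + Y(-8, 168)) + y = (((6855 - 1182) - 7137) - 8*(1 + 168*(-8))) + 26144 = ((5673 - 7137) - 8*(1 - 1344)) + 26144 = (-1464 - 8*(-1343)) + 26144 = (-1464 + 10744) + 26144 = 9280 + 26144 = 35424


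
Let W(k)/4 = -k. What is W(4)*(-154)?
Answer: 2464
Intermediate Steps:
W(k) = -4*k (W(k) = 4*(-k) = -4*k)
W(4)*(-154) = -4*4*(-154) = -16*(-154) = 2464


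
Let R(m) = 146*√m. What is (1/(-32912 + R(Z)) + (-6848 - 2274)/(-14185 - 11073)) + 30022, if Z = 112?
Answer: 25612037232124175/853098699588 - 73*√7/135101544 ≈ 30022.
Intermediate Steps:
(1/(-32912 + R(Z)) + (-6848 - 2274)/(-14185 - 11073)) + 30022 = (1/(-32912 + 146*√112) + (-6848 - 2274)/(-14185 - 11073)) + 30022 = (1/(-32912 + 146*(4*√7)) - 9122/(-25258)) + 30022 = (1/(-32912 + 584*√7) - 9122*(-1/25258)) + 30022 = (1/(-32912 + 584*√7) + 4561/12629) + 30022 = (4561/12629 + 1/(-32912 + 584*√7)) + 30022 = 379152399/12629 + 1/(-32912 + 584*√7)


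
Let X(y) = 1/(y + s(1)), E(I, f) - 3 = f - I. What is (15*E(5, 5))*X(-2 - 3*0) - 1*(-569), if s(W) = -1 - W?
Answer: 2231/4 ≈ 557.75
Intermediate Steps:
E(I, f) = 3 + f - I (E(I, f) = 3 + (f - I) = 3 + f - I)
X(y) = 1/(-2 + y) (X(y) = 1/(y + (-1 - 1*1)) = 1/(y + (-1 - 1)) = 1/(y - 2) = 1/(-2 + y))
(15*E(5, 5))*X(-2 - 3*0) - 1*(-569) = (15*(3 + 5 - 1*5))/(-2 + (-2 - 3*0)) - 1*(-569) = (15*(3 + 5 - 5))/(-2 + (-2 + 0)) + 569 = (15*3)/(-2 - 2) + 569 = 45/(-4) + 569 = 45*(-¼) + 569 = -45/4 + 569 = 2231/4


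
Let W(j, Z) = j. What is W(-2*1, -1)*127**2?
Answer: -32258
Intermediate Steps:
W(-2*1, -1)*127**2 = -2*1*127**2 = -2*16129 = -32258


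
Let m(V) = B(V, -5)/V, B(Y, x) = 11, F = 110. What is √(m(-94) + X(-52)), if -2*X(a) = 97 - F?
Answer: 10*√141/47 ≈ 2.5265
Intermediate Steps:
X(a) = 13/2 (X(a) = -(97 - 1*110)/2 = -(97 - 110)/2 = -½*(-13) = 13/2)
m(V) = 11/V
√(m(-94) + X(-52)) = √(11/(-94) + 13/2) = √(11*(-1/94) + 13/2) = √(-11/94 + 13/2) = √(300/47) = 10*√141/47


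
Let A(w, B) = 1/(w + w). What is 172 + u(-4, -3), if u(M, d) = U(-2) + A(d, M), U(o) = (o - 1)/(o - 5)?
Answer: 7235/42 ≈ 172.26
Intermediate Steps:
U(o) = (-1 + o)/(-5 + o)
A(w, B) = 1/(2*w)
u(M, d) = 3/7 + 1/(2*d) (u(M, d) = (-1 - 2)/(-5 - 2) + 1/(2*d) = -3/(-7) + 1/(2*d) = -⅐*(-3) + 1/(2*d) = 3/7 + 1/(2*d))
172 + u(-4, -3) = 172 + (1/14)*(7 + 6*(-3))/(-3) = 172 + (1/14)*(-⅓)*(7 - 18) = 172 + (1/14)*(-⅓)*(-11) = 172 + 11/42 = 7235/42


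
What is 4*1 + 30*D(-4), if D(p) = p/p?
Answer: 34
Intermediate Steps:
D(p) = 1
4*1 + 30*D(-4) = 4*1 + 30*1 = 4 + 30 = 34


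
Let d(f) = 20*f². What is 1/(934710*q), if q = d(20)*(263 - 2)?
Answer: 1/1951674480000 ≈ 5.1238e-13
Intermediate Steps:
q = 2088000 (q = (20*20²)*(263 - 2) = (20*400)*261 = 8000*261 = 2088000)
1/(934710*q) = 1/(934710*2088000) = (1/934710)*(1/2088000) = 1/1951674480000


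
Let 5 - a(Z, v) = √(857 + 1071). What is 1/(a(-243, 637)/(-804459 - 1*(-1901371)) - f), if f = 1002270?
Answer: -1205947235912654320/1208684736132679035353297 + 2193824*√482/1208684736132679035353297 ≈ -9.9774e-7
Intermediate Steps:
a(Z, v) = 5 - 2*√482 (a(Z, v) = 5 - √(857 + 1071) = 5 - √1928 = 5 - 2*√482)
1/(a(-243, 637)/(-804459 - 1*(-1901371)) - f) = 1/((5 - 2*√482)/(-804459 - 1*(-1901371)) - 1*1002270) = 1/((5 - 2*√482)/(-804459 + 1901371) - 1002270) = 1/((5 - 2*√482)/1096912 - 1002270) = 1/((5 - 2*√482)*(1/1096912) - 1002270) = 1/((5/1096912 - √482/548456) - 1002270) = 1/(-1099401990235/1096912 - √482/548456)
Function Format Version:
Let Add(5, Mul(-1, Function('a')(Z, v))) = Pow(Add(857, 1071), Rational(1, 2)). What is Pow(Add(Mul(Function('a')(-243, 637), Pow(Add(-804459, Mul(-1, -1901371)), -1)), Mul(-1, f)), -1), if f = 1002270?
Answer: Add(Rational(-1205947235912654320, 1208684736132679035353297), Mul(Rational(2193824, 1208684736132679035353297), Pow(482, Rational(1, 2)))) ≈ -9.9774e-7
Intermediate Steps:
Function('a')(Z, v) = Add(5, Mul(-2, Pow(482, Rational(1, 2)))) (Function('a')(Z, v) = Add(5, Mul(-1, Pow(Add(857, 1071), Rational(1, 2)))) = Add(5, Mul(-1, Pow(1928, Rational(1, 2)))) = Add(5, Mul(-1, Mul(2, Pow(482, Rational(1, 2))))) = Add(5, Mul(-2, Pow(482, Rational(1, 2)))))
Pow(Add(Mul(Function('a')(-243, 637), Pow(Add(-804459, Mul(-1, -1901371)), -1)), Mul(-1, f)), -1) = Pow(Add(Mul(Add(5, Mul(-2, Pow(482, Rational(1, 2)))), Pow(Add(-804459, Mul(-1, -1901371)), -1)), Mul(-1, 1002270)), -1) = Pow(Add(Mul(Add(5, Mul(-2, Pow(482, Rational(1, 2)))), Pow(Add(-804459, 1901371), -1)), -1002270), -1) = Pow(Add(Mul(Add(5, Mul(-2, Pow(482, Rational(1, 2)))), Pow(1096912, -1)), -1002270), -1) = Pow(Add(Mul(Add(5, Mul(-2, Pow(482, Rational(1, 2)))), Rational(1, 1096912)), -1002270), -1) = Pow(Add(Add(Rational(5, 1096912), Mul(Rational(-1, 548456), Pow(482, Rational(1, 2)))), -1002270), -1) = Pow(Add(Rational(-1099401990235, 1096912), Mul(Rational(-1, 548456), Pow(482, Rational(1, 2)))), -1)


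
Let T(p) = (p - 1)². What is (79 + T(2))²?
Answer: 6400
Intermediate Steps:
T(p) = (-1 + p)²
(79 + T(2))² = (79 + (-1 + 2)²)² = (79 + 1²)² = (79 + 1)² = 80² = 6400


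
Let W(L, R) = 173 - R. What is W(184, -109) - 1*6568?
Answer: -6286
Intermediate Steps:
W(184, -109) - 1*6568 = (173 - 1*(-109)) - 1*6568 = (173 + 109) - 6568 = 282 - 6568 = -6286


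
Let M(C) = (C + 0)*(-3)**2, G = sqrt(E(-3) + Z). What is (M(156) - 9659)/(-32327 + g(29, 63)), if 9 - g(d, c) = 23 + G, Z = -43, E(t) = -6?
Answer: 53394991/209188066 - 11557*I/209188066 ≈ 0.25525 - 5.5247e-5*I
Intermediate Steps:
G = 7*I (G = sqrt(-6 - 43) = sqrt(-49) = 7*I ≈ 7.0*I)
g(d, c) = -14 - 7*I (g(d, c) = 9 - (23 + 7*I) = 9 + (-23 - 7*I) = -14 - 7*I)
M(C) = 9*C (M(C) = C*9 = 9*C)
(M(156) - 9659)/(-32327 + g(29, 63)) = (9*156 - 9659)/(-32327 + (-14 - 7*I)) = (1404 - 9659)/(-32341 - 7*I) = -1651*(-32341 + 7*I)/209188066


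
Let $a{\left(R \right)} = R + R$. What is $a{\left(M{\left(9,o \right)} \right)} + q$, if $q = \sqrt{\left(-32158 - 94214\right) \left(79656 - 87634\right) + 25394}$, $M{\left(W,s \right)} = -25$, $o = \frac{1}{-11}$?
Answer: $-50 + \sqrt{1008221210} \approx 31703.0$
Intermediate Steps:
$o = - \frac{1}{11} \approx -0.090909$
$a{\left(R \right)} = 2 R$
$q = \sqrt{1008221210}$ ($q = \sqrt{\left(-126372\right) \left(-7978\right) + 25394} = \sqrt{1008195816 + 25394} = \sqrt{1008221210} \approx 31753.0$)
$a{\left(M{\left(9,o \right)} \right)} + q = 2 \left(-25\right) + \sqrt{1008221210} = -50 + \sqrt{1008221210}$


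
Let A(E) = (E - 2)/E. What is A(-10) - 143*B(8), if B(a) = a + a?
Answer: -11434/5 ≈ -2286.8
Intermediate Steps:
A(E) = (-2 + E)/E
B(a) = 2*a
A(-10) - 143*B(8) = (-2 - 10)/(-10) - 286*8 = -1/10*(-12) - 143*16 = 6/5 - 2288 = -11434/5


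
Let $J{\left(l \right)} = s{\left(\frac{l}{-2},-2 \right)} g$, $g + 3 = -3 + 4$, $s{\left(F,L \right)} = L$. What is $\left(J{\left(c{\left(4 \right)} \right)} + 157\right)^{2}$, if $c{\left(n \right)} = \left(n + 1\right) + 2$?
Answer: $25921$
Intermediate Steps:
$c{\left(n \right)} = 3 + n$ ($c{\left(n \right)} = \left(1 + n\right) + 2 = 3 + n$)
$g = -2$ ($g = -3 + \left(-3 + 4\right) = -3 + 1 = -2$)
$J{\left(l \right)} = 4$ ($J{\left(l \right)} = \left(-2\right) \left(-2\right) = 4$)
$\left(J{\left(c{\left(4 \right)} \right)} + 157\right)^{2} = \left(4 + 157\right)^{2} = 161^{2} = 25921$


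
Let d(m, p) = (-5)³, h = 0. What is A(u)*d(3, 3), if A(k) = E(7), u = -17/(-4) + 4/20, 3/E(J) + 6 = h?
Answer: 125/2 ≈ 62.500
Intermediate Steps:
E(J) = -½ (E(J) = 3/(-6 + 0) = 3/(-6) = 3*(-⅙) = -½)
d(m, p) = -125
u = 89/20 (u = -17*(-¼) + 4*(1/20) = 17/4 + ⅕ = 89/20 ≈ 4.4500)
A(k) = -½
A(u)*d(3, 3) = -½*(-125) = 125/2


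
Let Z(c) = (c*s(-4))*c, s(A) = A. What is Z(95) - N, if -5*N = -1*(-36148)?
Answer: -144352/5 ≈ -28870.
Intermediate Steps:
N = -36148/5 (N = -(-1)*(-36148)/5 = -⅕*36148 = -36148/5 ≈ -7229.6)
Z(c) = -4*c² (Z(c) = (c*(-4))*c = (-4*c)*c = -4*c²)
Z(95) - N = -4*95² - 1*(-36148/5) = -4*9025 + 36148/5 = -36100 + 36148/5 = -144352/5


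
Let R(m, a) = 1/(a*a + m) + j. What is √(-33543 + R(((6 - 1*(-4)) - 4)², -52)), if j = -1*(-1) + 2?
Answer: I*√62951225315/1370 ≈ 183.14*I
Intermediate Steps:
j = 3 (j = 1 + 2 = 3)
R(m, a) = 3 + 1/(m + a²) (R(m, a) = 1/(a*a + m) + 3 = 1/(a² + m) + 3 = 1/(m + a²) + 3 = 3 + 1/(m + a²))
√(-33543 + R(((6 - 1*(-4)) - 4)², -52)) = √(-33543 + (1 + 3*((6 - 1*(-4)) - 4)² + 3*(-52)²)/(((6 - 1*(-4)) - 4)² + (-52)²)) = √(-33543 + (1 + 3*((6 + 4) - 4)² + 3*2704)/(((6 + 4) - 4)² + 2704)) = √(-33543 + (1 + 3*(10 - 4)² + 8112)/((10 - 4)² + 2704)) = √(-33543 + (1 + 3*6² + 8112)/(6² + 2704)) = √(-33543 + (1 + 3*36 + 8112)/(36 + 2704)) = √(-33543 + (1 + 108 + 8112)/2740) = √(-33543 + (1/2740)*8221) = √(-33543 + 8221/2740) = √(-91899599/2740) = I*√62951225315/1370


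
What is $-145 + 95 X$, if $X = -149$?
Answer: $-14300$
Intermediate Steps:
$-145 + 95 X = -145 + 95 \left(-149\right) = -145 - 14155 = -14300$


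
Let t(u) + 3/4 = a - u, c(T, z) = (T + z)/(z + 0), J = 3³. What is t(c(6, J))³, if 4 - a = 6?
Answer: -2924207/46656 ≈ -62.676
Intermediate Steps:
a = -2 (a = 4 - 1*6 = 4 - 6 = -2)
J = 27
c(T, z) = (T + z)/z
t(u) = -11/4 - u (t(u) = -¾ + (-2 - u) = -11/4 - u)
t(c(6, J))³ = (-11/4 - (6 + 27)/27)³ = (-11/4 - 33/27)³ = (-11/4 - 1*11/9)³ = (-11/4 - 11/9)³ = (-143/36)³ = -2924207/46656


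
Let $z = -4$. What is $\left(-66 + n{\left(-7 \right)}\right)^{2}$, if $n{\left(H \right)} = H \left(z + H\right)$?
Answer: $121$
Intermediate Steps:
$n{\left(H \right)} = H \left(-4 + H\right)$
$\left(-66 + n{\left(-7 \right)}\right)^{2} = \left(-66 - 7 \left(-4 - 7\right)\right)^{2} = \left(-66 - -77\right)^{2} = \left(-66 + 77\right)^{2} = 11^{2} = 121$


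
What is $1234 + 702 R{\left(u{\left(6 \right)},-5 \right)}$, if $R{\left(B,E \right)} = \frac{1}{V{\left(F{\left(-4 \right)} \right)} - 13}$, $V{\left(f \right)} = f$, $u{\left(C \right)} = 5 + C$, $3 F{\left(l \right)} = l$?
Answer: $\frac{50956}{43} \approx 1185.0$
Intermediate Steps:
$F{\left(l \right)} = \frac{l}{3}$
$R{\left(B,E \right)} = - \frac{3}{43}$ ($R{\left(B,E \right)} = \frac{1}{\frac{1}{3} \left(-4\right) - 13} = \frac{1}{- \frac{4}{3} - 13} = \frac{1}{- \frac{43}{3}} = - \frac{3}{43}$)
$1234 + 702 R{\left(u{\left(6 \right)},-5 \right)} = 1234 + 702 \left(- \frac{3}{43}\right) = 1234 - \frac{2106}{43} = \frac{50956}{43}$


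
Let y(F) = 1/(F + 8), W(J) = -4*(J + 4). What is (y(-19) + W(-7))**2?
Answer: 17161/121 ≈ 141.83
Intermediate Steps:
W(J) = -16 - 4*J (W(J) = -4*(4 + J) = -16 - 4*J)
y(F) = 1/(8 + F)
(y(-19) + W(-7))**2 = (1/(8 - 19) + (-16 - 4*(-7)))**2 = (1/(-11) + (-16 + 28))**2 = (-1/11 + 12)**2 = (131/11)**2 = 17161/121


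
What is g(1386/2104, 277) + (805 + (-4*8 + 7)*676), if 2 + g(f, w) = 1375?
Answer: -14722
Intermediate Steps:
g(f, w) = 1373 (g(f, w) = -2 + 1375 = 1373)
g(1386/2104, 277) + (805 + (-4*8 + 7)*676) = 1373 + (805 + (-4*8 + 7)*676) = 1373 + (805 + (-32 + 7)*676) = 1373 + (805 - 25*676) = 1373 + (805 - 16900) = 1373 - 16095 = -14722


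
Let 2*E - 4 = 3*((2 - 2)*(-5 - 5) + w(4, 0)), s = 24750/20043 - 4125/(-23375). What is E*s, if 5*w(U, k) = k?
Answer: 6286/2227 ≈ 2.8226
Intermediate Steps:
w(U, k) = k/5
s = 3143/2227 (s = 24750*(1/20043) - 4125*(-1/23375) = 2750/2227 + 3/17 = 3143/2227 ≈ 1.4113)
E = 2 (E = 2 + (3*((2 - 2)*(-5 - 5) + (1/5)*0))/2 = 2 + (3*(0*(-10) + 0))/2 = 2 + (3*(0 + 0))/2 = 2 + (3*0)/2 = 2 + (1/2)*0 = 2 + 0 = 2)
E*s = 2*(3143/2227) = 6286/2227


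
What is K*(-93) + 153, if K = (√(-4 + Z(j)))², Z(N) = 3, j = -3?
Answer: 246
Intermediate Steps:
K = -1 (K = (√(-4 + 3))² = (√(-1))² = I² = -1)
K*(-93) + 153 = -1*(-93) + 153 = 93 + 153 = 246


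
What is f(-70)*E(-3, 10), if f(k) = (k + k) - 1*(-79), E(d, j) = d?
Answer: 183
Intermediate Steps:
f(k) = 79 + 2*k (f(k) = 2*k + 79 = 79 + 2*k)
f(-70)*E(-3, 10) = (79 + 2*(-70))*(-3) = (79 - 140)*(-3) = -61*(-3) = 183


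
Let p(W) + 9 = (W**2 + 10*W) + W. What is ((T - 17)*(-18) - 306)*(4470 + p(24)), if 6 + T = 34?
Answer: -2671704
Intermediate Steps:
T = 28 (T = -6 + 34 = 28)
p(W) = -9 + W**2 + 11*W (p(W) = -9 + ((W**2 + 10*W) + W) = -9 + (W**2 + 11*W) = -9 + W**2 + 11*W)
((T - 17)*(-18) - 306)*(4470 + p(24)) = ((28 - 17)*(-18) - 306)*(4470 + (-9 + 24**2 + 11*24)) = (11*(-18) - 306)*(4470 + (-9 + 576 + 264)) = (-198 - 306)*(4470 + 831) = -504*5301 = -2671704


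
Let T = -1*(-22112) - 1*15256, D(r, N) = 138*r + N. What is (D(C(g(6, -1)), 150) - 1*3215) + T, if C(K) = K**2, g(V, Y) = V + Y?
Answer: 7241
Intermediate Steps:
D(r, N) = N + 138*r
T = 6856 (T = 22112 - 15256 = 6856)
(D(C(g(6, -1)), 150) - 1*3215) + T = ((150 + 138*(6 - 1)**2) - 1*3215) + 6856 = ((150 + 138*5**2) - 3215) + 6856 = ((150 + 138*25) - 3215) + 6856 = ((150 + 3450) - 3215) + 6856 = (3600 - 3215) + 6856 = 385 + 6856 = 7241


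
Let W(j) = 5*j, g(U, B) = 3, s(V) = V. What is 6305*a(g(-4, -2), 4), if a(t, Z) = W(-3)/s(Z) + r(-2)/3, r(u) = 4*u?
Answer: -485485/12 ≈ -40457.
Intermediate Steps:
a(t, Z) = -8/3 - 15/Z (a(t, Z) = (5*(-3))/Z + (4*(-2))/3 = -15/Z - 8*⅓ = -15/Z - 8/3 = -8/3 - 15/Z)
6305*a(g(-4, -2), 4) = 6305*(-8/3 - 15/4) = 6305*(-77/12) = -485485/12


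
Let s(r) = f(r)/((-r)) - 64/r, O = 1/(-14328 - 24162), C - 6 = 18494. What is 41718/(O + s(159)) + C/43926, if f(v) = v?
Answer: -1869101012214230/62839283709 ≈ -29744.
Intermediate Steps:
C = 18500 (C = 6 + 18494 = 18500)
O = -1/38490 (O = 1/(-38490) = -1/38490 ≈ -2.5981e-5)
s(r) = -1 - 64/r (s(r) = r/((-r)) - 64/r = r*(-1/r) - 64/r = -1 - 64/r)
41718/(O + s(159)) + C/43926 = 41718/(-1/38490 + (-64 - 1*159)/159) + 18500/43926 = 41718/(-1/38490 + (-64 - 159)/159) + 18500*(1/43926) = 41718/(-1/38490 + (1/159)*(-223)) + 9250/21963 = 41718/(-1/38490 - 223/159) + 9250/21963 = 41718/(-2861143/2039970) + 9250/21963 = 41718*(-2039970/2861143) + 9250/21963 = -85103468460/2861143 + 9250/21963 = -1869101012214230/62839283709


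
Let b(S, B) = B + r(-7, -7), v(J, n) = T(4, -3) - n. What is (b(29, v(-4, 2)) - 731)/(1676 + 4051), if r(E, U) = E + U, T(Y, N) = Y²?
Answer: -731/5727 ≈ -0.12764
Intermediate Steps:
v(J, n) = 16 - n (v(J, n) = 4² - n = 16 - n)
b(S, B) = -14 + B (b(S, B) = B + (-7 - 7) = B - 14 = -14 + B)
(b(29, v(-4, 2)) - 731)/(1676 + 4051) = ((-14 + (16 - 1*2)) - 731)/(1676 + 4051) = ((-14 + (16 - 2)) - 731)/5727 = ((-14 + 14) - 731)*(1/5727) = (0 - 731)*(1/5727) = -731*1/5727 = -731/5727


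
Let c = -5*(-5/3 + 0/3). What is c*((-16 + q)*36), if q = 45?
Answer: 8700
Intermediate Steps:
c = 25/3 (c = -5*(-5*⅓ + 0*(⅓)) = -5*(-5/3 + 0) = -5*(-5/3) = 25/3 ≈ 8.3333)
c*((-16 + q)*36) = 25*((-16 + 45)*36)/3 = 25*(29*36)/3 = (25/3)*1044 = 8700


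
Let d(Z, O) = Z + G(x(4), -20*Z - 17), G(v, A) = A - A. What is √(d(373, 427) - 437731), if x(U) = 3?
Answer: I*√437358 ≈ 661.33*I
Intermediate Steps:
G(v, A) = 0
d(Z, O) = Z (d(Z, O) = Z + 0 = Z)
√(d(373, 427) - 437731) = √(373 - 437731) = √(-437358) = I*√437358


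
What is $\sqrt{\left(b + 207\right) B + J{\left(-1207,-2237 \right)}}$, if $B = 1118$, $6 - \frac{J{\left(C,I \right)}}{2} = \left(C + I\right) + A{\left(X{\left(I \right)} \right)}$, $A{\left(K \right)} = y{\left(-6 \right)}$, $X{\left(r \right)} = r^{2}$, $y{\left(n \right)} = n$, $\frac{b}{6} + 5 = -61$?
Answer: $3 i \sqrt{22710} \approx 452.1 i$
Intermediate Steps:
$b = -396$ ($b = -30 + 6 \left(-61\right) = -30 - 366 = -396$)
$A{\left(K \right)} = -6$
$J{\left(C,I \right)} = 24 - 2 C - 2 I$ ($J{\left(C,I \right)} = 12 - 2 \left(\left(C + I\right) - 6\right) = 12 - 2 \left(-6 + C + I\right) = 12 - \left(-12 + 2 C + 2 I\right) = 24 - 2 C - 2 I$)
$\sqrt{\left(b + 207\right) B + J{\left(-1207,-2237 \right)}} = \sqrt{\left(-396 + 207\right) 1118 - -6912} = \sqrt{\left(-189\right) 1118 + \left(24 + 2414 + 4474\right)} = \sqrt{-211302 + 6912} = \sqrt{-204390} = 3 i \sqrt{22710}$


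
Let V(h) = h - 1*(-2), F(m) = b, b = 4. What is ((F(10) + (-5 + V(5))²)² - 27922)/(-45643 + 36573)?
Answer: 13929/4535 ≈ 3.0714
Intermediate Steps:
F(m) = 4
V(h) = 2 + h (V(h) = h + 2 = 2 + h)
((F(10) + (-5 + V(5))²)² - 27922)/(-45643 + 36573) = ((4 + (-5 + (2 + 5))²)² - 27922)/(-45643 + 36573) = ((4 + (-5 + 7)²)² - 27922)/(-9070) = ((4 + 2²)² - 27922)*(-1/9070) = ((4 + 4)² - 27922)*(-1/9070) = (8² - 27922)*(-1/9070) = (64 - 27922)*(-1/9070) = -27858*(-1/9070) = 13929/4535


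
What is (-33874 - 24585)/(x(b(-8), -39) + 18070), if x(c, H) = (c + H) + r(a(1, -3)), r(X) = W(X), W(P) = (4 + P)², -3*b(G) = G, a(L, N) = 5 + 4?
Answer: -175377/54608 ≈ -3.2116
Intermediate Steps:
a(L, N) = 9
b(G) = -G/3
r(X) = (4 + X)²
x(c, H) = 169 + H + c (x(c, H) = (c + H) + (4 + 9)² = (H + c) + 13² = (H + c) + 169 = 169 + H + c)
(-33874 - 24585)/(x(b(-8), -39) + 18070) = (-33874 - 24585)/((169 - 39 - ⅓*(-8)) + 18070) = -58459/((169 - 39 + 8/3) + 18070) = -58459/(398/3 + 18070) = -58459/54608/3 = -58459*3/54608 = -175377/54608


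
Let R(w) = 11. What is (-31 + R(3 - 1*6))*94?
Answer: -1880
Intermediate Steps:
(-31 + R(3 - 1*6))*94 = (-31 + 11)*94 = -20*94 = -1880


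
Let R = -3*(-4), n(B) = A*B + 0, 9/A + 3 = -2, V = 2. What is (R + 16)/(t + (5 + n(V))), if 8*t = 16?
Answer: 140/17 ≈ 8.2353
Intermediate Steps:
A = -9/5 (A = 9/(-3 - 2) = 9/(-5) = 9*(-1/5) = -9/5 ≈ -1.8000)
n(B) = -9*B/5 (n(B) = -9*B/5 + 0 = -9*B/5)
R = 12
t = 2 (t = (1/8)*16 = 2)
(R + 16)/(t + (5 + n(V))) = (12 + 16)/(2 + (5 - 9/5*2)) = 28/(2 + (5 - 18/5)) = 28/(2 + 7/5) = 28/(17/5) = 28*(5/17) = 140/17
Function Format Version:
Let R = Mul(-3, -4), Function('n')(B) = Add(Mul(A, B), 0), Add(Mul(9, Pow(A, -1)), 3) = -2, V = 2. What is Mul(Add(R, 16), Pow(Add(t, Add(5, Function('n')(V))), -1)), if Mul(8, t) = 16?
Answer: Rational(140, 17) ≈ 8.2353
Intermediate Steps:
A = Rational(-9, 5) (A = Mul(9, Pow(Add(-3, -2), -1)) = Mul(9, Pow(-5, -1)) = Mul(9, Rational(-1, 5)) = Rational(-9, 5) ≈ -1.8000)
Function('n')(B) = Mul(Rational(-9, 5), B) (Function('n')(B) = Add(Mul(Rational(-9, 5), B), 0) = Mul(Rational(-9, 5), B))
R = 12
t = 2 (t = Mul(Rational(1, 8), 16) = 2)
Mul(Add(R, 16), Pow(Add(t, Add(5, Function('n')(V))), -1)) = Mul(Add(12, 16), Pow(Add(2, Add(5, Mul(Rational(-9, 5), 2))), -1)) = Mul(28, Pow(Add(2, Add(5, Rational(-18, 5))), -1)) = Mul(28, Pow(Add(2, Rational(7, 5)), -1)) = Mul(28, Pow(Rational(17, 5), -1)) = Mul(28, Rational(5, 17)) = Rational(140, 17)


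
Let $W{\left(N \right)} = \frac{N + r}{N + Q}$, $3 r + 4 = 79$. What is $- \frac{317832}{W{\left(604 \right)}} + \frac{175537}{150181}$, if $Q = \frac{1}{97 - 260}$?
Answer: $- \frac{276428081557529}{905741611} \approx -3.052 \cdot 10^{5}$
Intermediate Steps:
$r = 25$ ($r = - \frac{4}{3} + \frac{1}{3} \cdot 79 = - \frac{4}{3} + \frac{79}{3} = 25$)
$Q = - \frac{1}{163}$ ($Q = \frac{1}{-163} = - \frac{1}{163} \approx -0.006135$)
$W{\left(N \right)} = \frac{25 + N}{- \frac{1}{163} + N}$ ($W{\left(N \right)} = \frac{N + 25}{N - \frac{1}{163}} = \frac{25 + N}{- \frac{1}{163} + N}$)
$- \frac{317832}{W{\left(604 \right)}} + \frac{175537}{150181} = - \frac{317832}{163 \frac{1}{-1 + 163 \cdot 604} \left(25 + 604\right)} + \frac{175537}{150181} = - \frac{317832}{163 \frac{1}{-1 + 98452} \cdot 629} + 175537 \cdot \frac{1}{150181} = - \frac{317832}{163 \cdot \frac{1}{98451} \cdot 629} + \frac{175537}{150181} = - \frac{317832}{\frac{102527}{98451}} + \frac{175537}{150181} = \left(-317832\right) \frac{98451}{102527} + \frac{175537}{150181} = - \frac{1840639896}{6031} + \frac{175537}{150181} = - \frac{276428081557529}{905741611}$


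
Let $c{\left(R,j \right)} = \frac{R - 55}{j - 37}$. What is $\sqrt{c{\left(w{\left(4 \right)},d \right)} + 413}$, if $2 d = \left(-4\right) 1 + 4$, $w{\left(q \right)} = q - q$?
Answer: $\frac{6 \sqrt{15762}}{37} \approx 20.359$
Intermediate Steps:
$w{\left(q \right)} = 0$
$d = 0$ ($d = \frac{\left(-4\right) 1 + 4}{2} = \frac{-4 + 4}{2} = \frac{1}{2} \cdot 0 = 0$)
$c{\left(R,j \right)} = \frac{-55 + R}{-37 + j}$
$\sqrt{c{\left(w{\left(4 \right)},d \right)} + 413} = \sqrt{\frac{-55 + 0}{-37 + 0} + 413} = \sqrt{\frac{1}{-37} \left(-55\right) + 413} = \sqrt{\left(- \frac{1}{37}\right) \left(-55\right) + 413} = \sqrt{\frac{55}{37} + 413} = \sqrt{\frac{15336}{37}} = \frac{6 \sqrt{15762}}{37}$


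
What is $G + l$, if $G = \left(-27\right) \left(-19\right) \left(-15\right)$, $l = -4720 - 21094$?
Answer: $-33509$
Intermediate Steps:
$l = -25814$
$G = -7695$ ($G = 513 \left(-15\right) = -7695$)
$G + l = -7695 - 25814 = -33509$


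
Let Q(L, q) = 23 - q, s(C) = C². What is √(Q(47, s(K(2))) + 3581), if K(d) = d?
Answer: 60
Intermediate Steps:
√(Q(47, s(K(2))) + 3581) = √((23 - 1*2²) + 3581) = √((23 - 1*4) + 3581) = √((23 - 4) + 3581) = √(19 + 3581) = √3600 = 60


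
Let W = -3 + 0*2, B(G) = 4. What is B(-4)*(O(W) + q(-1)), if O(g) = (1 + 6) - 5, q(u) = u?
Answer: 4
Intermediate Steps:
W = -3 (W = -3 + 0 = -3)
O(g) = 2 (O(g) = 7 - 5 = 2)
B(-4)*(O(W) + q(-1)) = 4*(2 - 1) = 4*1 = 4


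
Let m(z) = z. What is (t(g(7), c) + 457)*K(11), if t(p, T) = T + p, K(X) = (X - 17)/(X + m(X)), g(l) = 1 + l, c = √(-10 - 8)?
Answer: -1395/11 - 9*I*√2/11 ≈ -126.82 - 1.1571*I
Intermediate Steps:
c = 3*I*√2 (c = √(-18) = 3*I*√2 ≈ 4.2426*I)
K(X) = (-17 + X)/(2*X) (K(X) = (X - 17)/(X + X) = (-17 + X)/((2*X)) = (-17 + X)*(1/(2*X)) = (-17 + X)/(2*X))
(t(g(7), c) + 457)*K(11) = ((3*I*√2 + (1 + 7)) + 457)*((½)*(-17 + 11)/11) = ((3*I*√2 + 8) + 457)*((½)*(1/11)*(-6)) = ((8 + 3*I*√2) + 457)*(-3/11) = (465 + 3*I*√2)*(-3/11) = -1395/11 - 9*I*√2/11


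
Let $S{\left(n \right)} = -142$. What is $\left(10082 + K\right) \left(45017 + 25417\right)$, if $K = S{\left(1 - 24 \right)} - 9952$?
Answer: $-845208$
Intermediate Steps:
$K = -10094$ ($K = -142 - 9952 = -10094$)
$\left(10082 + K\right) \left(45017 + 25417\right) = \left(10082 - 10094\right) \left(45017 + 25417\right) = \left(-12\right) 70434 = -845208$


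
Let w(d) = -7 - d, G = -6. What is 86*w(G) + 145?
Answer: 59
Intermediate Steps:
86*w(G) + 145 = 86*(-7 - 1*(-6)) + 145 = 86*(-7 + 6) + 145 = 86*(-1) + 145 = -86 + 145 = 59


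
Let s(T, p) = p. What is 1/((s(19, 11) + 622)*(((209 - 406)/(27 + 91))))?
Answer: -118/124701 ≈ -0.00094626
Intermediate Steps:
1/((s(19, 11) + 622)*(((209 - 406)/(27 + 91)))) = 1/((11 + 622)*(((209 - 406)/(27 + 91)))) = 1/(633*((-197/118))) = 1/(633*((-197*1/118))) = 1/(633*(-197/118)) = (1/633)*(-118/197) = -118/124701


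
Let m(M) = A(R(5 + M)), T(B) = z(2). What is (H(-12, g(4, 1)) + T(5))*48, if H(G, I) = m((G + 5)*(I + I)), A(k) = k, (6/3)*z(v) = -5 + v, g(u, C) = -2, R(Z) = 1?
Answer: -24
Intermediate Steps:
z(v) = -5/2 + v/2 (z(v) = (-5 + v)/2 = -5/2 + v/2)
T(B) = -3/2 (T(B) = -5/2 + (½)*2 = -5/2 + 1 = -3/2)
m(M) = 1
H(G, I) = 1
(H(-12, g(4, 1)) + T(5))*48 = (1 - 3/2)*48 = -½*48 = -24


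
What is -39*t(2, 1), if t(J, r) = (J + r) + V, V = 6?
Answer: -351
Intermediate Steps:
t(J, r) = 6 + J + r (t(J, r) = (J + r) + 6 = 6 + J + r)
-39*t(2, 1) = -39*(6 + 2 + 1) = -39*9 = -351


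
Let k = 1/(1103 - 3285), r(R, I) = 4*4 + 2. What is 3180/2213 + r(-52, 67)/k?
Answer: -86914608/2213 ≈ -39275.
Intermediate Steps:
r(R, I) = 18 (r(R, I) = 16 + 2 = 18)
k = -1/2182 (k = 1/(-2182) = -1/2182 ≈ -0.00045829)
3180/2213 + r(-52, 67)/k = 3180/2213 + 18/(-1/2182) = 3180*(1/2213) + 18*(-2182) = 3180/2213 - 39276 = -86914608/2213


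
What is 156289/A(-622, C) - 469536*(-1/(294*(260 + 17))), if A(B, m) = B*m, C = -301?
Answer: 2396079347/363023458 ≈ 6.6003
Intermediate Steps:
156289/A(-622, C) - 469536*(-1/(294*(260 + 17))) = 156289/((-622*(-301))) - 469536*(-1/(294*(260 + 17))) = 156289/187222 - 469536/((-294*277)) = 156289*(1/187222) - 469536/(-81438) = 22327/26746 - 469536*(-1/81438) = 22327/26746 + 78256/13573 = 2396079347/363023458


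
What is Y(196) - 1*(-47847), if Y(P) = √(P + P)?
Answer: 47847 + 14*√2 ≈ 47867.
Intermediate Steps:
Y(P) = √2*√P (Y(P) = √(2*P) = √2*√P)
Y(196) - 1*(-47847) = √2*√196 - 1*(-47847) = √2*14 + 47847 = 14*√2 + 47847 = 47847 + 14*√2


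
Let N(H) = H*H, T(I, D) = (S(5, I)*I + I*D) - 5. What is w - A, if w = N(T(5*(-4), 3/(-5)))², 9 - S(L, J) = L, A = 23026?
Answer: 28375215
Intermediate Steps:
S(L, J) = 9 - L
T(I, D) = -5 + 4*I + D*I (T(I, D) = ((9 - 1*5)*I + I*D) - 5 = ((9 - 5)*I + D*I) - 5 = (4*I + D*I) - 5 = -5 + 4*I + D*I)
N(H) = H²
w = 28398241 (w = ((-5 + 4*(5*(-4)) + (3/(-5))*(5*(-4)))²)² = ((-5 + 4*(-20) + (3*(-⅕))*(-20))²)² = ((-5 - 80 - ⅗*(-20))²)² = ((-5 - 80 + 12)²)² = ((-73)²)² = 5329² = 28398241)
w - A = 28398241 - 1*23026 = 28398241 - 23026 = 28375215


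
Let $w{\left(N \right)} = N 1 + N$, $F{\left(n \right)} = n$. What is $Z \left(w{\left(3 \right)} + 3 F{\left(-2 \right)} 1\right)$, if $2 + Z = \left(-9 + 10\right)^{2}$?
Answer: $0$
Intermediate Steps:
$Z = -1$ ($Z = -2 + \left(-9 + 10\right)^{2} = -2 + 1^{2} = -2 + 1 = -1$)
$w{\left(N \right)} = 2 N$ ($w{\left(N \right)} = N + N = 2 N$)
$Z \left(w{\left(3 \right)} + 3 F{\left(-2 \right)} 1\right) = - (2 \cdot 3 + 3 \left(-2\right) 1) = - (6 - 6) = \left(-1\right) 0 = 0$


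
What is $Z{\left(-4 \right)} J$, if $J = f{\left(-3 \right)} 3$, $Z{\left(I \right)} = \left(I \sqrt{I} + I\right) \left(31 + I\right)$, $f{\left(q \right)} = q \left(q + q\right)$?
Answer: $-5832 - 11664 i \approx -5832.0 - 11664.0 i$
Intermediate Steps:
$f{\left(q \right)} = 2 q^{2}$ ($f{\left(q \right)} = q 2 q = 2 q^{2}$)
$Z{\left(I \right)} = \left(31 + I\right) \left(I + I^{\frac{3}{2}}\right)$ ($Z{\left(I \right)} = \left(I^{\frac{3}{2}} + I\right) \left(31 + I\right) = \left(I + I^{\frac{3}{2}}\right) \left(31 + I\right) = \left(31 + I\right) \left(I + I^{\frac{3}{2}}\right)$)
$J = 54$ ($J = 2 \left(-3\right)^{2} \cdot 3 = 2 \cdot 9 \cdot 3 = 18 \cdot 3 = 54$)
$Z{\left(-4 \right)} J = \left(\left(-4\right)^{2} + \left(-4\right)^{\frac{5}{2}} + 31 \left(-4\right) + 31 \left(-4\right)^{\frac{3}{2}}\right) 54 = \left(16 + 32 i - 124 + 31 \left(- 8 i\right)\right) 54 = \left(16 + 32 i - 124 - 248 i\right) 54 = \left(-108 - 216 i\right) 54 = -5832 - 11664 i$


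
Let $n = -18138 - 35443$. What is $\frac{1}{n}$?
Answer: $- \frac{1}{53581} \approx -1.8663 \cdot 10^{-5}$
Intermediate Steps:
$n = -53581$
$\frac{1}{n} = \frac{1}{-53581} = - \frac{1}{53581}$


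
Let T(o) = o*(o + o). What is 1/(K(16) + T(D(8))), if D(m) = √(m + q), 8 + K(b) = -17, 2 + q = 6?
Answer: -1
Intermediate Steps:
q = 4 (q = -2 + 6 = 4)
K(b) = -25 (K(b) = -8 - 17 = -25)
D(m) = √(4 + m) (D(m) = √(m + 4) = √(4 + m))
T(o) = 2*o² (T(o) = o*(2*o) = 2*o²)
1/(K(16) + T(D(8))) = 1/(-25 + 2*(√(4 + 8))²) = 1/(-25 + 2*(√12)²) = 1/(-25 + 2*(2*√3)²) = 1/(-25 + 2*12) = 1/(-25 + 24) = 1/(-1) = -1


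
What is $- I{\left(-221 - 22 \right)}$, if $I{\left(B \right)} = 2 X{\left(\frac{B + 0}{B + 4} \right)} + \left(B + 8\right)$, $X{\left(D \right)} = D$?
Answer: $\frac{55679}{239} \approx 232.97$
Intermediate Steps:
$I{\left(B \right)} = 8 + B + \frac{2 B}{4 + B}$ ($I{\left(B \right)} = 2 \frac{B + 0}{B + 4} + \left(B + 8\right) = 2 \frac{B}{4 + B} + \left(8 + B\right) = \frac{2 B}{4 + B} + \left(8 + B\right) = 8 + B + \frac{2 B}{4 + B}$)
$- I{\left(-221 - 22 \right)} = - \frac{32 + \left(-221 - 22\right)^{2} + 14 \left(-221 - 22\right)}{4 - 243} = - \frac{32 + \left(-243\right)^{2} + 14 \left(-243\right)}{4 - 243} = - \frac{32 + 59049 - 3402}{-239} = - \frac{\left(-1\right) 55679}{239} = \left(-1\right) \left(- \frac{55679}{239}\right) = \frac{55679}{239}$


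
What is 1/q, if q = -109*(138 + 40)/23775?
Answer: -23775/19402 ≈ -1.2254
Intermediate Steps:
q = -19402/23775 (q = -109*178*(1/23775) = -19402*1/23775 = -19402/23775 ≈ -0.81607)
1/q = 1/(-19402/23775) = -23775/19402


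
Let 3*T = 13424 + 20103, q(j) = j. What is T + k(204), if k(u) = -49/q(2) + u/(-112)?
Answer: 936545/84 ≈ 11149.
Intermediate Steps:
T = 33527/3 (T = (13424 + 20103)/3 = (⅓)*33527 = 33527/3 ≈ 11176.)
k(u) = -49/2 - u/112 (k(u) = -49/2 + u/(-112) = -49*½ + u*(-1/112) = -49/2 - u/112)
T + k(204) = 33527/3 + (-49/2 - 1/112*204) = 33527/3 + (-49/2 - 51/28) = 33527/3 - 737/28 = 936545/84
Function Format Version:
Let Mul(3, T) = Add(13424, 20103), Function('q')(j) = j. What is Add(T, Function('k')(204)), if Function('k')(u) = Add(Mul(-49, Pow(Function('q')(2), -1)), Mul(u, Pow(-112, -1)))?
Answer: Rational(936545, 84) ≈ 11149.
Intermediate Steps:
T = Rational(33527, 3) (T = Mul(Rational(1, 3), Add(13424, 20103)) = Mul(Rational(1, 3), 33527) = Rational(33527, 3) ≈ 11176.)
Function('k')(u) = Add(Rational(-49, 2), Mul(Rational(-1, 112), u)) (Function('k')(u) = Add(Mul(-49, Pow(2, -1)), Mul(u, Pow(-112, -1))) = Add(Mul(-49, Rational(1, 2)), Mul(u, Rational(-1, 112))) = Add(Rational(-49, 2), Mul(Rational(-1, 112), u)))
Add(T, Function('k')(204)) = Add(Rational(33527, 3), Add(Rational(-49, 2), Mul(Rational(-1, 112), 204))) = Add(Rational(33527, 3), Add(Rational(-49, 2), Rational(-51, 28))) = Add(Rational(33527, 3), Rational(-737, 28)) = Rational(936545, 84)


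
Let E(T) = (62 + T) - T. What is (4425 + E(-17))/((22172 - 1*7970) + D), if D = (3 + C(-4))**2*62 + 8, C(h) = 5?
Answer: 4487/18178 ≈ 0.24684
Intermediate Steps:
E(T) = 62
D = 3976 (D = (3 + 5)**2*62 + 8 = 8**2*62 + 8 = 64*62 + 8 = 3968 + 8 = 3976)
(4425 + E(-17))/((22172 - 1*7970) + D) = (4425 + 62)/((22172 - 1*7970) + 3976) = 4487/((22172 - 7970) + 3976) = 4487/(14202 + 3976) = 4487/18178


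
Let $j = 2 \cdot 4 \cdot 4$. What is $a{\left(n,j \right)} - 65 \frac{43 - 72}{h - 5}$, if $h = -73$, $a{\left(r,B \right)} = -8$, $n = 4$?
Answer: $- \frac{193}{6} \approx -32.167$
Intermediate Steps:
$j = 32$ ($j = 8 \cdot 4 = 32$)
$a{\left(n,j \right)} - 65 \frac{43 - 72}{h - 5} = -8 - 65 \frac{43 - 72}{-73 - 5} = -8 - 65 \left(- \frac{29}{-78}\right) = -8 - 65 \left(\left(-29\right) \left(- \frac{1}{78}\right)\right) = -8 - \frac{145}{6} = - \frac{193}{6}$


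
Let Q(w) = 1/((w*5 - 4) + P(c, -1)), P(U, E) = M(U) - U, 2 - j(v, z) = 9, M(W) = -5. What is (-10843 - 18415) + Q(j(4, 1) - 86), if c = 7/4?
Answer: -55677978/1903 ≈ -29258.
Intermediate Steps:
c = 7/4 (c = 7*(1/4) = 7/4 ≈ 1.7500)
j(v, z) = -7 (j(v, z) = 2 - 1*9 = 2 - 9 = -7)
P(U, E) = -5 - U
Q(w) = 1/(-43/4 + 5*w) (Q(w) = 1/((w*5 - 4) + (-5 - 1*7/4)) = 1/((5*w - 4) + (-5 - 7/4)) = 1/((-4 + 5*w) - 27/4) = 1/(-43/4 + 5*w))
(-10843 - 18415) + Q(j(4, 1) - 86) = (-10843 - 18415) + 4/(-43 + 20*(-7 - 86)) = -29258 + 4/(-43 + 20*(-93)) = -29258 + 4/(-43 - 1860) = -29258 + 4/(-1903) = -29258 + 4*(-1/1903) = -29258 - 4/1903 = -55677978/1903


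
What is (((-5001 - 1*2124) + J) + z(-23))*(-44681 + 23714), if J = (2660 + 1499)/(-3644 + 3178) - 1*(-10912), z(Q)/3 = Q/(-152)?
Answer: -2805812012295/35416 ≈ -7.9224e+7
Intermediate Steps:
z(Q) = -3*Q/152 (z(Q) = 3*(Q/(-152)) = 3*(Q*(-1/152)) = 3*(-Q/152) = -3*Q/152)
J = 5080833/466 (J = 4159/(-466) + 10912 = 4159*(-1/466) + 10912 = -4159/466 + 10912 = 5080833/466 ≈ 10903.)
(((-5001 - 1*2124) + J) + z(-23))*(-44681 + 23714) = (((-5001 - 1*2124) + 5080833/466) - 3/152*(-23))*(-44681 + 23714) = (((-5001 - 2124) + 5080833/466) + 69/152)*(-20967) = ((-7125 + 5080833/466) + 69/152)*(-20967) = (1760583/466 + 69/152)*(-20967) = (133820385/35416)*(-20967) = -2805812012295/35416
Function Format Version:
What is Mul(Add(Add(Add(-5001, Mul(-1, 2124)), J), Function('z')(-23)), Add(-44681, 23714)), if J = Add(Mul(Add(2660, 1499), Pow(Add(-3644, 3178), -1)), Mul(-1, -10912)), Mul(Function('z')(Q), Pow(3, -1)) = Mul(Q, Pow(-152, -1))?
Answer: Rational(-2805812012295, 35416) ≈ -7.9224e+7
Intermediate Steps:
Function('z')(Q) = Mul(Rational(-3, 152), Q) (Function('z')(Q) = Mul(3, Mul(Q, Pow(-152, -1))) = Mul(3, Mul(Q, Rational(-1, 152))) = Mul(3, Mul(Rational(-1, 152), Q)) = Mul(Rational(-3, 152), Q))
J = Rational(5080833, 466) (J = Add(Mul(4159, Pow(-466, -1)), 10912) = Add(Mul(4159, Rational(-1, 466)), 10912) = Add(Rational(-4159, 466), 10912) = Rational(5080833, 466) ≈ 10903.)
Mul(Add(Add(Add(-5001, Mul(-1, 2124)), J), Function('z')(-23)), Add(-44681, 23714)) = Mul(Add(Add(Add(-5001, Mul(-1, 2124)), Rational(5080833, 466)), Mul(Rational(-3, 152), -23)), Add(-44681, 23714)) = Mul(Add(Add(Add(-5001, -2124), Rational(5080833, 466)), Rational(69, 152)), -20967) = Mul(Add(Add(-7125, Rational(5080833, 466)), Rational(69, 152)), -20967) = Mul(Add(Rational(1760583, 466), Rational(69, 152)), -20967) = Mul(Rational(133820385, 35416), -20967) = Rational(-2805812012295, 35416)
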